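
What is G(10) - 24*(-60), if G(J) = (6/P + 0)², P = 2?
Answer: 1449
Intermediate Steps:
G(J) = 9 (G(J) = (6/2 + 0)² = (6*(½) + 0)² = (3 + 0)² = 3² = 9)
G(10) - 24*(-60) = 9 - 24*(-60) = 9 + 1440 = 1449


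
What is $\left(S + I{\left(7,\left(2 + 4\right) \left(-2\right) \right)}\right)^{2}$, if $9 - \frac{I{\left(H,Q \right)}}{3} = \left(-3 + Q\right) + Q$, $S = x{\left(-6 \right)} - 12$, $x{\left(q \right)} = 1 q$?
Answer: $8100$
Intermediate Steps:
$x{\left(q \right)} = q$
$S = -18$ ($S = -6 - 12 = -18$)
$I{\left(H,Q \right)} = 36 - 6 Q$ ($I{\left(H,Q \right)} = 27 - 3 \left(\left(-3 + Q\right) + Q\right) = 27 - 3 \left(-3 + 2 Q\right) = 27 - \left(-9 + 6 Q\right) = 36 - 6 Q$)
$\left(S + I{\left(7,\left(2 + 4\right) \left(-2\right) \right)}\right)^{2} = \left(-18 - \left(-36 + 6 \left(2 + 4\right) \left(-2\right)\right)\right)^{2} = \left(-18 - \left(-36 + 6 \cdot 6 \left(-2\right)\right)\right)^{2} = \left(-18 + \left(36 - -72\right)\right)^{2} = \left(-18 + \left(36 + 72\right)\right)^{2} = \left(-18 + 108\right)^{2} = 90^{2} = 8100$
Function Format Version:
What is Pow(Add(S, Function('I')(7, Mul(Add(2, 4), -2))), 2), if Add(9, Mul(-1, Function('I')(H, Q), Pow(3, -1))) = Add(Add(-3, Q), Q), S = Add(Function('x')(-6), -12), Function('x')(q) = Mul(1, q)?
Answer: 8100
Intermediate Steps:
Function('x')(q) = q
S = -18 (S = Add(-6, -12) = -18)
Function('I')(H, Q) = Add(36, Mul(-6, Q)) (Function('I')(H, Q) = Add(27, Mul(-3, Add(Add(-3, Q), Q))) = Add(27, Mul(-3, Add(-3, Mul(2, Q)))) = Add(27, Add(9, Mul(-6, Q))) = Add(36, Mul(-6, Q)))
Pow(Add(S, Function('I')(7, Mul(Add(2, 4), -2))), 2) = Pow(Add(-18, Add(36, Mul(-6, Mul(Add(2, 4), -2)))), 2) = Pow(Add(-18, Add(36, Mul(-6, Mul(6, -2)))), 2) = Pow(Add(-18, Add(36, Mul(-6, -12))), 2) = Pow(Add(-18, Add(36, 72)), 2) = Pow(Add(-18, 108), 2) = Pow(90, 2) = 8100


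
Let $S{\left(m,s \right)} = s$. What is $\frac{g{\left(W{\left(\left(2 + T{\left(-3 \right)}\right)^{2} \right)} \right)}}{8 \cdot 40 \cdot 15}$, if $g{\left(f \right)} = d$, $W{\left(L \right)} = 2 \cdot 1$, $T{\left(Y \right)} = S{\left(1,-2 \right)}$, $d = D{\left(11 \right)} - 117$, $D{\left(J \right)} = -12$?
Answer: $- \frac{43}{1600} \approx -0.026875$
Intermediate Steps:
$d = -129$ ($d = -12 - 117 = -129$)
$T{\left(Y \right)} = -2$
$W{\left(L \right)} = 2$
$g{\left(f \right)} = -129$
$\frac{g{\left(W{\left(\left(2 + T{\left(-3 \right)}\right)^{2} \right)} \right)}}{8 \cdot 40 \cdot 15} = - \frac{129}{8 \cdot 40 \cdot 15} = - \frac{129}{320 \cdot 15} = - \frac{129}{4800} = \left(-129\right) \frac{1}{4800} = - \frac{43}{1600}$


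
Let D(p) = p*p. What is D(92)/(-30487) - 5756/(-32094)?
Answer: -48080222/489224889 ≈ -0.098278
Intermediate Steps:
D(p) = p**2
D(92)/(-30487) - 5756/(-32094) = 92**2/(-30487) - 5756/(-32094) = 8464*(-1/30487) - 5756*(-1/32094) = -8464/30487 + 2878/16047 = -48080222/489224889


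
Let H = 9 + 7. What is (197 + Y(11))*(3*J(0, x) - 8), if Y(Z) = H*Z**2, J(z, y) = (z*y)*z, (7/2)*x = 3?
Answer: -17064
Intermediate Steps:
x = 6/7 (x = (2/7)*3 = 6/7 ≈ 0.85714)
J(z, y) = y*z**2 (J(z, y) = (y*z)*z = y*z**2)
H = 16
Y(Z) = 16*Z**2
(197 + Y(11))*(3*J(0, x) - 8) = (197 + 16*11**2)*(3*((6/7)*0**2) - 8) = (197 + 16*121)*(3*((6/7)*0) - 8) = (197 + 1936)*(3*0 - 8) = 2133*(0 - 8) = 2133*(-8) = -17064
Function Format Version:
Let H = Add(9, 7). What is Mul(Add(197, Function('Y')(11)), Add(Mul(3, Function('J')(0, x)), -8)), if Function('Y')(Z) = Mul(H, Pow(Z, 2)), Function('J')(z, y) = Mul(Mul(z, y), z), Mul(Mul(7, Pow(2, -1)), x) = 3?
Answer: -17064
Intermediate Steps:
x = Rational(6, 7) (x = Mul(Rational(2, 7), 3) = Rational(6, 7) ≈ 0.85714)
Function('J')(z, y) = Mul(y, Pow(z, 2)) (Function('J')(z, y) = Mul(Mul(y, z), z) = Mul(y, Pow(z, 2)))
H = 16
Function('Y')(Z) = Mul(16, Pow(Z, 2))
Mul(Add(197, Function('Y')(11)), Add(Mul(3, Function('J')(0, x)), -8)) = Mul(Add(197, Mul(16, Pow(11, 2))), Add(Mul(3, Mul(Rational(6, 7), Pow(0, 2))), -8)) = Mul(Add(197, Mul(16, 121)), Add(Mul(3, Mul(Rational(6, 7), 0)), -8)) = Mul(Add(197, 1936), Add(Mul(3, 0), -8)) = Mul(2133, Add(0, -8)) = Mul(2133, -8) = -17064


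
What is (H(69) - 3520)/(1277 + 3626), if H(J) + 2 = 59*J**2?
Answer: 277377/4903 ≈ 56.573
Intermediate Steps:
H(J) = -2 + 59*J**2
(H(69) - 3520)/(1277 + 3626) = ((-2 + 59*69**2) - 3520)/(1277 + 3626) = ((-2 + 59*4761) - 3520)/4903 = ((-2 + 280899) - 3520)*(1/4903) = (280897 - 3520)*(1/4903) = 277377*(1/4903) = 277377/4903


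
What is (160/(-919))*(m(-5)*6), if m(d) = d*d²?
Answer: 120000/919 ≈ 130.58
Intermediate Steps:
m(d) = d³
(160/(-919))*(m(-5)*6) = (160/(-919))*((-5)³*6) = (160*(-1/919))*(-125*6) = -160/919*(-750) = 120000/919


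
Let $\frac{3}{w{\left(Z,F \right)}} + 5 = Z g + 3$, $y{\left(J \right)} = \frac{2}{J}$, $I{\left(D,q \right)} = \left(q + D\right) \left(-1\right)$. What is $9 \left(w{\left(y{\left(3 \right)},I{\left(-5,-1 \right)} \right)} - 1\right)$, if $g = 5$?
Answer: $\frac{45}{4} \approx 11.25$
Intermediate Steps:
$I{\left(D,q \right)} = - D - q$ ($I{\left(D,q \right)} = \left(D + q\right) \left(-1\right) = - D - q$)
$w{\left(Z,F \right)} = \frac{3}{-2 + 5 Z}$ ($w{\left(Z,F \right)} = \frac{3}{-5 + \left(Z 5 + 3\right)} = \frac{3}{-5 + \left(5 Z + 3\right)} = \frac{3}{-5 + \left(3 + 5 Z\right)} = \frac{3}{-2 + 5 Z}$)
$9 \left(w{\left(y{\left(3 \right)},I{\left(-5,-1 \right)} \right)} - 1\right) = 9 \left(\frac{3}{-2 + 5 \cdot \frac{2}{3}} - 1\right) = 9 \left(\frac{3}{-2 + \frac{10}{3}} - 1\right) = 9 \left(\frac{3}{\frac{4}{3}} - 1\right) = 9 \left(3 \cdot \frac{3}{4} - 1\right) = 9 \left(\frac{9}{4} - 1\right) = 9 \cdot \frac{5}{4} = \frac{45}{4}$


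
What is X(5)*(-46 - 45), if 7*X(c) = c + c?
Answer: -130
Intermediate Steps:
X(c) = 2*c/7 (X(c) = (c + c)/7 = (2*c)/7 = 2*c/7)
X(5)*(-46 - 45) = ((2/7)*5)*(-46 - 45) = (10/7)*(-91) = -130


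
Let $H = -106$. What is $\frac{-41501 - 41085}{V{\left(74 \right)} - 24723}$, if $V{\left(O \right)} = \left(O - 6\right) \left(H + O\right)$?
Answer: $\frac{82586}{26899} \approx 3.0702$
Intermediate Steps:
$V{\left(O \right)} = \left(-106 + O\right) \left(-6 + O\right)$ ($V{\left(O \right)} = \left(O - 6\right) \left(-106 + O\right) = \left(-6 + O\right) \left(-106 + O\right) = \left(-106 + O\right) \left(-6 + O\right)$)
$\frac{-41501 - 41085}{V{\left(74 \right)} - 24723} = \frac{-41501 - 41085}{\left(636 + 74^{2} - 8288\right) - 24723} = - \frac{82586}{\left(636 + 5476 - 8288\right) - 24723} = - \frac{82586}{-2176 - 24723} = - \frac{82586}{-26899} = \left(-82586\right) \left(- \frac{1}{26899}\right) = \frac{82586}{26899}$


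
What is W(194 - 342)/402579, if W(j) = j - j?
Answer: 0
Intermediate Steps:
W(j) = 0
W(194 - 342)/402579 = 0/402579 = 0*(1/402579) = 0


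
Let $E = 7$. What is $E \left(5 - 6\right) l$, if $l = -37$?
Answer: $259$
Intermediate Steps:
$E \left(5 - 6\right) l = 7 \left(5 - 6\right) \left(-37\right) = 7 \left(-1\right) \left(-37\right) = \left(-7\right) \left(-37\right) = 259$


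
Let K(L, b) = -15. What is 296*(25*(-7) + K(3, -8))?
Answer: -56240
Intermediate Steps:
296*(25*(-7) + K(3, -8)) = 296*(25*(-7) - 15) = 296*(-175 - 15) = 296*(-190) = -56240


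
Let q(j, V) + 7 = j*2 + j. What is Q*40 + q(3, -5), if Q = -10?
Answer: -398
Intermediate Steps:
q(j, V) = -7 + 3*j (q(j, V) = -7 + (j*2 + j) = -7 + (2*j + j) = -7 + 3*j)
Q*40 + q(3, -5) = -10*40 + (-7 + 3*3) = -400 + (-7 + 9) = -400 + 2 = -398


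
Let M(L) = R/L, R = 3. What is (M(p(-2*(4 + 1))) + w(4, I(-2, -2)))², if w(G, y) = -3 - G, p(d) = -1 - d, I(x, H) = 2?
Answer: 400/9 ≈ 44.444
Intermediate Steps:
M(L) = 3/L
(M(p(-2*(4 + 1))) + w(4, I(-2, -2)))² = (3/(-1 - (-2)*(4 + 1)) + (-3 - 1*4))² = (3/(-1 - (-2)*5) + (-3 - 4))² = (3/(-1 - 1*(-10)) - 7)² = (3/(-1 + 10) - 7)² = (3/9 - 7)² = (3*(⅑) - 7)² = (⅓ - 7)² = (-20/3)² = 400/9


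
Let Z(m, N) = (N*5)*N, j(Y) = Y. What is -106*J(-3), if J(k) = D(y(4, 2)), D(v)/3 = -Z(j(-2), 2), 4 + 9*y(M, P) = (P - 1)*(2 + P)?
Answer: 6360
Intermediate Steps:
y(M, P) = -4/9 + (-1 + P)*(2 + P)/9 (y(M, P) = -4/9 + ((P - 1)*(2 + P))/9 = -4/9 + ((-1 + P)*(2 + P))/9 = -4/9 + (-1 + P)*(2 + P)/9)
Z(m, N) = 5*N**2 (Z(m, N) = (5*N)*N = 5*N**2)
D(v) = -60 (D(v) = 3*(-5*2**2) = 3*(-5*4) = 3*(-1*20) = 3*(-20) = -60)
J(k) = -60
-106*J(-3) = -106*(-60) = 6360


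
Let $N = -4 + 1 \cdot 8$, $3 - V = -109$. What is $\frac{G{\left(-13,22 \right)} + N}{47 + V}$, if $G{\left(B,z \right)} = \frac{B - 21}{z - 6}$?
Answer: $\frac{5}{424} \approx 0.011792$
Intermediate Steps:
$V = 112$ ($V = 3 - -109 = 3 + 109 = 112$)
$G{\left(B,z \right)} = \frac{-21 + B}{-6 + z}$
$N = 4$ ($N = -4 + 8 = 4$)
$\frac{G{\left(-13,22 \right)} + N}{47 + V} = \frac{\frac{-21 - 13}{-6 + 22} + 4}{47 + 112} = \frac{\frac{1}{16} \left(-34\right) + 4}{159} = \left(\frac{1}{16} \left(-34\right) + 4\right) \frac{1}{159} = \left(- \frac{17}{8} + 4\right) \frac{1}{159} = \frac{15}{8} \cdot \frac{1}{159} = \frac{5}{424}$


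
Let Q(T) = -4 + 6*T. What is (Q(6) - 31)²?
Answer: 1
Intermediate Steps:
(Q(6) - 31)² = ((-4 + 6*6) - 31)² = ((-4 + 36) - 31)² = (32 - 31)² = 1² = 1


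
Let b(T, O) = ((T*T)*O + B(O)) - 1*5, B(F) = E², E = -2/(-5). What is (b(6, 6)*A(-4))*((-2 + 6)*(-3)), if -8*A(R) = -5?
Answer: -15837/10 ≈ -1583.7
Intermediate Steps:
E = ⅖ (E = -2*(-⅕) = ⅖ ≈ 0.40000)
B(F) = 4/25 (B(F) = (⅖)² = 4/25)
A(R) = 5/8 (A(R) = -⅛*(-5) = 5/8)
b(T, O) = -121/25 + O*T² (b(T, O) = ((T*T)*O + 4/25) - 1*5 = (T²*O + 4/25) - 5 = (O*T² + 4/25) - 5 = (4/25 + O*T²) - 5 = -121/25 + O*T²)
(b(6, 6)*A(-4))*((-2 + 6)*(-3)) = ((-121/25 + 6*6²)*(5/8))*((-2 + 6)*(-3)) = ((-121/25 + 6*36)*(5/8))*(4*(-3)) = ((-121/25 + 216)*(5/8))*(-12) = ((5279/25)*(5/8))*(-12) = (5279/40)*(-12) = -15837/10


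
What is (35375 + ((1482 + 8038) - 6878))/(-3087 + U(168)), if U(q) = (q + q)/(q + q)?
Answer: -38017/3086 ≈ -12.319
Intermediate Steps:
U(q) = 1 (U(q) = (2*q)/((2*q)) = (2*q)*(1/(2*q)) = 1)
(35375 + ((1482 + 8038) - 6878))/(-3087 + U(168)) = (35375 + ((1482 + 8038) - 6878))/(-3087 + 1) = (35375 + (9520 - 6878))/(-3086) = (35375 + 2642)*(-1/3086) = 38017*(-1/3086) = -38017/3086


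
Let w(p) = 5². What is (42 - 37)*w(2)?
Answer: 125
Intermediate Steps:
w(p) = 25
(42 - 37)*w(2) = (42 - 37)*25 = 5*25 = 125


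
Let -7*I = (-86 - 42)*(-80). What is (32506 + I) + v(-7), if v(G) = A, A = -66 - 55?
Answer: 216455/7 ≈ 30922.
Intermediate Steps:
A = -121
v(G) = -121
I = -10240/7 (I = -(-86 - 42)*(-80)/7 = -(-128)*(-80)/7 = -⅐*10240 = -10240/7 ≈ -1462.9)
(32506 + I) + v(-7) = (32506 - 10240/7) - 121 = 217302/7 - 121 = 216455/7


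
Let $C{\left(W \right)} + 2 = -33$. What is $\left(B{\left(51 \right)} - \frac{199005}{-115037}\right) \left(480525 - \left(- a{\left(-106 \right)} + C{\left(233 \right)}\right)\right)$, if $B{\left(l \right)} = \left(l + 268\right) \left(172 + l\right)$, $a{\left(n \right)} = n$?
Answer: $\frac{302448974122892}{8849} \approx 3.4179 \cdot 10^{10}$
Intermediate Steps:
$C{\left(W \right)} = -35$ ($C{\left(W \right)} = -2 - 33 = -35$)
$B{\left(l \right)} = \left(172 + l\right) \left(268 + l\right)$ ($B{\left(l \right)} = \left(268 + l\right) \left(172 + l\right) = \left(172 + l\right) \left(268 + l\right)$)
$\left(B{\left(51 \right)} - \frac{199005}{-115037}\right) \left(480525 - \left(- a{\left(-106 \right)} + C{\left(233 \right)}\right)\right) = \left(\left(46096 + 51^{2} + 440 \cdot 51\right) - \frac{199005}{-115037}\right) \left(480525 - 71\right) = \left(\left(46096 + 2601 + 22440\right) - - \frac{199005}{115037}\right) \left(480525 + \left(-106 + 35\right)\right) = \left(71137 + \frac{199005}{115037}\right) \left(480525 - 71\right) = \frac{8183586074}{115037} \cdot 480454 = \frac{302448974122892}{8849}$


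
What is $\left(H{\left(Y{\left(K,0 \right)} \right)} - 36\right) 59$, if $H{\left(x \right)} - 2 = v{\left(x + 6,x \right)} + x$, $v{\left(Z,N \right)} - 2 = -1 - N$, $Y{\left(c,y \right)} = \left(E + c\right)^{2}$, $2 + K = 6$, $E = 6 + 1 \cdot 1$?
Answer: $-1947$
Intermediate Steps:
$E = 7$ ($E = 6 + 1 = 7$)
$K = 4$ ($K = -2 + 6 = 4$)
$Y{\left(c,y \right)} = \left(7 + c\right)^{2}$
$v{\left(Z,N \right)} = 1 - N$ ($v{\left(Z,N \right)} = 2 - \left(1 + N\right) = 1 - N$)
$H{\left(x \right)} = 3$ ($H{\left(x \right)} = 2 + \left(\left(1 - x\right) + x\right) = 2 + 1 = 3$)
$\left(H{\left(Y{\left(K,0 \right)} \right)} - 36\right) 59 = \left(3 - 36\right) 59 = \left(-33\right) 59 = -1947$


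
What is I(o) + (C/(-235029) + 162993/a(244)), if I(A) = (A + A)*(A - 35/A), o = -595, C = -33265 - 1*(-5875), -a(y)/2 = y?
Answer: 27054290339161/38231384 ≈ 7.0765e+5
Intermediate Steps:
a(y) = -2*y
C = -27390 (C = -33265 + 5875 = -27390)
I(A) = 2*A*(A - 35/A) (I(A) = (2*A)*(A - 35/A) = 2*A*(A - 35/A))
I(o) + (C/(-235029) + 162993/a(244)) = (-70 + 2*(-595)**2) + (-27390/(-235029) + 162993/((-2*244))) = (-70 + 2*354025) + (-27390*(-1/235029) + 162993/(-488)) = (-70 + 708050) + (9130/78343 + 162993*(-1/488)) = 707980 + (9130/78343 - 162993/488) = 707980 - 12764905159/38231384 = 27054290339161/38231384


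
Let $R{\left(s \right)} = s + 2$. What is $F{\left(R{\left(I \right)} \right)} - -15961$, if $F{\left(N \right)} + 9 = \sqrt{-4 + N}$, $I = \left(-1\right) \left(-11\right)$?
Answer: $15955$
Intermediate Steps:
$I = 11$
$R{\left(s \right)} = 2 + s$
$F{\left(N \right)} = -9 + \sqrt{-4 + N}$
$F{\left(R{\left(I \right)} \right)} - -15961 = \left(-9 + \sqrt{-4 + \left(2 + 11\right)}\right) - -15961 = \left(-9 + \sqrt{-4 + 13}\right) + 15961 = \left(-9 + \sqrt{9}\right) + 15961 = \left(-9 + 3\right) + 15961 = -6 + 15961 = 15955$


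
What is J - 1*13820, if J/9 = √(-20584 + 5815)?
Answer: -13820 + 27*I*√1641 ≈ -13820.0 + 1093.8*I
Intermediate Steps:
J = 27*I*√1641 (J = 9*√(-20584 + 5815) = 9*√(-14769) = 9*(3*I*√1641) = 27*I*√1641 ≈ 1093.8*I)
J - 1*13820 = 27*I*√1641 - 1*13820 = 27*I*√1641 - 13820 = -13820 + 27*I*√1641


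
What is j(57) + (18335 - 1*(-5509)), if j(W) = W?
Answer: 23901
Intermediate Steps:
j(57) + (18335 - 1*(-5509)) = 57 + (18335 - 1*(-5509)) = 57 + (18335 + 5509) = 57 + 23844 = 23901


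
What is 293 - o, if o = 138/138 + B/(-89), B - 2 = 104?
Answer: 26094/89 ≈ 293.19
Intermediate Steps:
B = 106 (B = 2 + 104 = 106)
o = -17/89 (o = 138/138 + 106/(-89) = 138*(1/138) + 106*(-1/89) = 1 - 106/89 = -17/89 ≈ -0.19101)
293 - o = 293 - 1*(-17/89) = 293 + 17/89 = 26094/89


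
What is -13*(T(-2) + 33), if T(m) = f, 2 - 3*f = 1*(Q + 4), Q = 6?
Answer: -1183/3 ≈ -394.33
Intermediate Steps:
f = -8/3 (f = 2/3 - (6 + 4)/3 = 2/3 - 10/3 = -8/3 ≈ -2.6667)
T(m) = -8/3
-13*(T(-2) + 33) = -13*(-8/3 + 33) = -13*91/3 = -1183/3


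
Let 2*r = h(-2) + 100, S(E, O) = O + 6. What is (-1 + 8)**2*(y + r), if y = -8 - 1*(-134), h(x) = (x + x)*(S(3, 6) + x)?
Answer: 7644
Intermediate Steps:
S(E, O) = 6 + O
h(x) = 2*x*(12 + x) (h(x) = (x + x)*((6 + 6) + x) = (2*x)*(12 + x) = 2*x*(12 + x))
y = 126 (y = -8 + 134 = 126)
r = 30 (r = (2*(-2)*(12 - 2) + 100)/2 = (2*(-2)*10 + 100)/2 = (-40 + 100)/2 = (1/2)*60 = 30)
(-1 + 8)**2*(y + r) = (-1 + 8)**2*(126 + 30) = 7**2*156 = 49*156 = 7644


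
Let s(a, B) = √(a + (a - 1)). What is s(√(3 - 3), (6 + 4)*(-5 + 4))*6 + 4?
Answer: 4 + 6*I ≈ 4.0 + 6.0*I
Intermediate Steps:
s(a, B) = √(-1 + 2*a) (s(a, B) = √(a + (-1 + a)) = √(-1 + 2*a))
s(√(3 - 3), (6 + 4)*(-5 + 4))*6 + 4 = √(-1 + 2*√(3 - 3))*6 + 4 = √(-1 + 2*√0)*6 + 4 = √(-1 + 2*0)*6 + 4 = √(-1 + 0)*6 + 4 = √(-1)*6 + 4 = I*6 + 4 = 6*I + 4 = 4 + 6*I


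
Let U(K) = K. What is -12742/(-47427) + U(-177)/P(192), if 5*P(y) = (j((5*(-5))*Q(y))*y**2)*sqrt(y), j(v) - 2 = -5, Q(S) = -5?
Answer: 12742/47427 + 295*sqrt(3)/884736 ≈ 0.26924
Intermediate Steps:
j(v) = -3 (j(v) = 2 - 5 = -3)
P(y) = -3*y**(5/2)/5 (P(y) = ((-3*y**2)*sqrt(y))/5 = (-3*y**(5/2))/5 = -3*y**(5/2)/5)
-12742/(-47427) + U(-177)/P(192) = -12742/(-47427) - 177*(-5*sqrt(3)/2654208) = -12742*(-1/47427) - 177*(-5*sqrt(3)/2654208) = 12742/47427 - 177*(-5*sqrt(3)/2654208) = 12742/47427 - (-295)*sqrt(3)/884736 = 12742/47427 + 295*sqrt(3)/884736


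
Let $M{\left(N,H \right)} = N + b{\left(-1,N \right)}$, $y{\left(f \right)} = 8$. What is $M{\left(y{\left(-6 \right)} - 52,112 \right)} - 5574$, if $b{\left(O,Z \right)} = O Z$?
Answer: $-5574$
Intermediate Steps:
$M{\left(N,H \right)} = 0$ ($M{\left(N,H \right)} = N - N = 0$)
$M{\left(y{\left(-6 \right)} - 52,112 \right)} - 5574 = 0 - 5574 = -5574$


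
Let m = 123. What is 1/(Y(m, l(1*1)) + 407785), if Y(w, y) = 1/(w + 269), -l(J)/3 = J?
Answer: 392/159851721 ≈ 2.4523e-6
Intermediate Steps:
l(J) = -3*J
Y(w, y) = 1/(269 + w)
1/(Y(m, l(1*1)) + 407785) = 1/(1/(269 + 123) + 407785) = 1/(1/392 + 407785) = 1/(159851721/392) = 392/159851721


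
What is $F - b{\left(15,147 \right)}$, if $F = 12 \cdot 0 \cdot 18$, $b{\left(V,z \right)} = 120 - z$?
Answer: $27$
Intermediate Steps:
$F = 0$ ($F = 0 \cdot 18 = 0$)
$F - b{\left(15,147 \right)} = 0 - \left(120 - 147\right) = 0 - -27 = 0 + 27 = 27$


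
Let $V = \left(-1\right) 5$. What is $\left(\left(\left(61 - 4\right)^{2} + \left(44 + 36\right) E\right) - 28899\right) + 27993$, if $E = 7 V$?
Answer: $-457$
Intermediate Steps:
$V = -5$
$E = -35$ ($E = 7 \left(-5\right) = -35$)
$\left(\left(\left(61 - 4\right)^{2} + \left(44 + 36\right) E\right) - 28899\right) + 27993 = \left(\left(\left(61 - 4\right)^{2} + \left(44 + 36\right) \left(-35\right)\right) - 28899\right) + 27993 = \left(\left(57^{2} + 80 \left(-35\right)\right) - 28899\right) + 27993 = \left(\left(3249 - 2800\right) - 28899\right) + 27993 = \left(449 - 28899\right) + 27993 = -28450 + 27993 = -457$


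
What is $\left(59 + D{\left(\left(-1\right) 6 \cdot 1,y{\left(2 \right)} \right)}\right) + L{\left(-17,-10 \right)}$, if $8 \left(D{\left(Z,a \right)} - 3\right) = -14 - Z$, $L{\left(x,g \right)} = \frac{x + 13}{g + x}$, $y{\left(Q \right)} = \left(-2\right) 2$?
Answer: $\frac{1651}{27} \approx 61.148$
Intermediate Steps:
$y{\left(Q \right)} = -4$
$L{\left(x,g \right)} = \frac{13 + x}{g + x}$
$D{\left(Z,a \right)} = \frac{5}{4} - \frac{Z}{8}$ ($D{\left(Z,a \right)} = 3 + \frac{-14 - Z}{8} = 3 - \left(\frac{7}{4} + \frac{Z}{8}\right) = \frac{5}{4} - \frac{Z}{8}$)
$\left(59 + D{\left(\left(-1\right) 6 \cdot 1,y{\left(2 \right)} \right)}\right) + L{\left(-17,-10 \right)} = \left(59 + \left(\frac{5}{4} - \frac{\left(-1\right) 6 \cdot 1}{8}\right)\right) + \frac{13 - 17}{-10 - 17} = \left(59 + \left(\frac{5}{4} - \frac{\left(-6\right) 1}{8}\right)\right) + \frac{1}{-27} \left(-4\right) = \left(59 + \left(\frac{5}{4} - - \frac{3}{4}\right)\right) - - \frac{4}{27} = \left(59 + \left(\frac{5}{4} + \frac{3}{4}\right)\right) + \frac{4}{27} = \left(59 + 2\right) + \frac{4}{27} = 61 + \frac{4}{27} = \frac{1651}{27}$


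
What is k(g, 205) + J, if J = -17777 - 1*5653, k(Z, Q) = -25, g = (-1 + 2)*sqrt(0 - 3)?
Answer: -23455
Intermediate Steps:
g = I*sqrt(3) (g = 1*sqrt(-3) = 1*(I*sqrt(3)) = I*sqrt(3) ≈ 1.732*I)
J = -23430 (J = -17777 - 5653 = -23430)
k(g, 205) + J = -25 - 23430 = -23455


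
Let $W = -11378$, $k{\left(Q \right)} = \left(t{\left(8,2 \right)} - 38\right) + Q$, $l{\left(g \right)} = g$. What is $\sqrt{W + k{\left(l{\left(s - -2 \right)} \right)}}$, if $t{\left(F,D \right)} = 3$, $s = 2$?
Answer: $i \sqrt{11409} \approx 106.81 i$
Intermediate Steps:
$k{\left(Q \right)} = -35 + Q$ ($k{\left(Q \right)} = \left(3 - 38\right) + Q = -35 + Q$)
$\sqrt{W + k{\left(l{\left(s - -2 \right)} \right)}} = \sqrt{-11378 + \left(-35 + \left(2 - -2\right)\right)} = \sqrt{-11378 + \left(-35 + \left(2 + 2\right)\right)} = \sqrt{-11378 + \left(-35 + 4\right)} = \sqrt{-11378 - 31} = \sqrt{-11409} = i \sqrt{11409}$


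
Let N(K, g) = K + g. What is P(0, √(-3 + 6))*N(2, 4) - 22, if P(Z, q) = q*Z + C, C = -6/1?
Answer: -58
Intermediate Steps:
C = -6 (C = -6*1 = -6)
P(Z, q) = -6 + Z*q (P(Z, q) = q*Z - 6 = Z*q - 6 = -6 + Z*q)
P(0, √(-3 + 6))*N(2, 4) - 22 = (-6 + 0*√(-3 + 6))*(2 + 4) - 22 = (-6 + 0*√3)*6 - 22 = (-6 + 0)*6 - 22 = -6*6 - 22 = -36 - 22 = -58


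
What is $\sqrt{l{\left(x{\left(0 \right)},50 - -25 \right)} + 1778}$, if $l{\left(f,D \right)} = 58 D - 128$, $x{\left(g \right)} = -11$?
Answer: $20 \sqrt{15} \approx 77.46$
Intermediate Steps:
$l{\left(f,D \right)} = -128 + 58 D$
$\sqrt{l{\left(x{\left(0 \right)},50 - -25 \right)} + 1778} = \sqrt{\left(-128 + 58 \left(50 - -25\right)\right) + 1778} = \sqrt{\left(-128 + 58 \left(50 + 25\right)\right) + 1778} = \sqrt{\left(-128 + 58 \cdot 75\right) + 1778} = \sqrt{\left(-128 + 4350\right) + 1778} = \sqrt{4222 + 1778} = \sqrt{6000} = 20 \sqrt{15}$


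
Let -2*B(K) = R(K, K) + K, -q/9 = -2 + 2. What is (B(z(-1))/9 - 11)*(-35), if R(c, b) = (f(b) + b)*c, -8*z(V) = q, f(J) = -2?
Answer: 385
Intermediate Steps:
q = 0 (q = -9*(-2 + 2) = -9*0 = 0)
z(V) = 0 (z(V) = -⅛*0 = 0)
R(c, b) = c*(-2 + b) (R(c, b) = (-2 + b)*c = c*(-2 + b))
B(K) = -K/2 - K*(-2 + K)/2 (B(K) = -(K*(-2 + K) + K)/2 = -(K + K*(-2 + K))/2 = -K/2 - K*(-2 + K)/2)
(B(z(-1))/9 - 11)*(-35) = (((½)*0*(1 - 1*0))/9 - 11)*(-35) = (((½)*0*(1 + 0))*(⅑) - 11)*(-35) = (((½)*0*1)*(⅑) - 11)*(-35) = (0*(⅑) - 11)*(-35) = (0 - 11)*(-35) = -11*(-35) = 385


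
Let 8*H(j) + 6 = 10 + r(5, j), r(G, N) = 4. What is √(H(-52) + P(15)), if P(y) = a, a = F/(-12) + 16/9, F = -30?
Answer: √190/6 ≈ 2.2973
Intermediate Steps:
H(j) = 1 (H(j) = -¾ + (10 + 4)/8 = -¾ + (⅛)*14 = -¾ + 7/4 = 1)
a = 77/18 (a = -30/(-12) + 16/9 = -30*(-1/12) + 16*(⅑) = 5/2 + 16/9 = 77/18 ≈ 4.2778)
P(y) = 77/18
√(H(-52) + P(15)) = √(1 + 77/18) = √(95/18) = √190/6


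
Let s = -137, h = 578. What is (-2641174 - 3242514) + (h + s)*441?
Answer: -5689207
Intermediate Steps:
(-2641174 - 3242514) + (h + s)*441 = (-2641174 - 3242514) + (578 - 137)*441 = -5883688 + 441*441 = -5883688 + 194481 = -5689207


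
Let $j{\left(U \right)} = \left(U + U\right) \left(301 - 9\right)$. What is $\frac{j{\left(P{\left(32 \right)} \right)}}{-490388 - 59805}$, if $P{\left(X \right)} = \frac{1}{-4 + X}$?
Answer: $- \frac{146}{3851351} \approx -3.7909 \cdot 10^{-5}$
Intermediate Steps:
$j{\left(U \right)} = 584 U$ ($j{\left(U \right)} = 2 U 292 = 584 U$)
$\frac{j{\left(P{\left(32 \right)} \right)}}{-490388 - 59805} = \frac{584 \frac{1}{-4 + 32}}{-490388 - 59805} = \frac{584 \cdot \frac{1}{28}}{-490388 - 59805} = \frac{584 \cdot \frac{1}{28}}{-550193} = \frac{146}{7} \left(- \frac{1}{550193}\right) = - \frac{146}{3851351}$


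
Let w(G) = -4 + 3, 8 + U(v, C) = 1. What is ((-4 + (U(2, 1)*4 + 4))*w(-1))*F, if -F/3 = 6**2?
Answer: -3024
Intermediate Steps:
U(v, C) = -7 (U(v, C) = -8 + 1 = -7)
w(G) = -1
F = -108 (F = -3*6**2 = -3*36 = -108)
((-4 + (U(2, 1)*4 + 4))*w(-1))*F = ((-4 + (-7*4 + 4))*(-1))*(-108) = ((-4 + (-28 + 4))*(-1))*(-108) = ((-4 - 24)*(-1))*(-108) = -28*(-1)*(-108) = 28*(-108) = -3024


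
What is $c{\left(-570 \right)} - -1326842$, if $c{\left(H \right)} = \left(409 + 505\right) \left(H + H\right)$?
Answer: $284882$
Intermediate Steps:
$c{\left(H \right)} = 1828 H$ ($c{\left(H \right)} = 914 \cdot 2 H = 1828 H$)
$c{\left(-570 \right)} - -1326842 = 1828 \left(-570\right) - -1326842 = -1041960 + 1326842 = 284882$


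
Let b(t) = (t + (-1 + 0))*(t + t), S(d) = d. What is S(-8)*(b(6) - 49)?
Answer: -88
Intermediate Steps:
b(t) = 2*t*(-1 + t) (b(t) = (t - 1)*(2*t) = (-1 + t)*(2*t) = 2*t*(-1 + t))
S(-8)*(b(6) - 49) = -8*(2*6*(-1 + 6) - 49) = -8*(2*6*5 - 49) = -8*(60 - 49) = -8*11 = -88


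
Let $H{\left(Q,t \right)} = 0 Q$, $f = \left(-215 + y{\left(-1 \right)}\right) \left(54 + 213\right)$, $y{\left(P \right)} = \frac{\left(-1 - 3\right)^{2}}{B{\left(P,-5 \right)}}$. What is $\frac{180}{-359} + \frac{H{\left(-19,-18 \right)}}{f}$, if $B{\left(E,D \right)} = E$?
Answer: $- \frac{180}{359} \approx -0.50139$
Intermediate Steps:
$y{\left(P \right)} = \frac{16}{P}$ ($y{\left(P \right)} = \frac{\left(-1 - 3\right)^{2}}{P} = \frac{\left(-4\right)^{2}}{P} = \frac{16}{P}$)
$f = -61677$ ($f = \left(-215 + \frac{16}{-1}\right) \left(54 + 213\right) = \left(-215 + 16 \left(-1\right)\right) 267 = \left(-215 - 16\right) 267 = \left(-231\right) 267 = -61677$)
$H{\left(Q,t \right)} = 0$
$\frac{180}{-359} + \frac{H{\left(-19,-18 \right)}}{f} = \frac{180}{-359} + \frac{0}{-61677} = 180 \left(- \frac{1}{359}\right) + 0 \left(- \frac{1}{61677}\right) = - \frac{180}{359} + 0 = - \frac{180}{359}$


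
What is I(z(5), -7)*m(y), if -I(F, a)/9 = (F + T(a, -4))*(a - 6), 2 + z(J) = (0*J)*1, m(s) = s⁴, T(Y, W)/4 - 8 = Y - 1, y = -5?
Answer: -146250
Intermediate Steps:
T(Y, W) = 28 + 4*Y (T(Y, W) = 32 + 4*(Y - 1) = 32 + 4*(-1 + Y) = 32 + (-4 + 4*Y) = 28 + 4*Y)
z(J) = -2 (z(J) = -2 + (0*J)*1 = -2 + 0*1 = -2 + 0 = -2)
I(F, a) = -9*(-6 + a)*(28 + F + 4*a) (I(F, a) = -9*(F + (28 + 4*a))*(a - 6) = -9*(28 + F + 4*a)*(-6 + a) = -9*(-6 + a)*(28 + F + 4*a))
I(z(5), -7)*m(y) = (1512 - 36*(-7) - 36*(-7)² + 54*(-2) - 9*(-2)*(-7))*(-5)⁴ = (1512 + 252 - 36*49 - 108 - 126)*625 = (1512 + 252 - 1764 - 108 - 126)*625 = -234*625 = -146250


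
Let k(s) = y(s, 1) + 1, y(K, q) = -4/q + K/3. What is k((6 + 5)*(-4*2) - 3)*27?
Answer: -900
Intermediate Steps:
y(K, q) = -4/q + K/3 (y(K, q) = -4/q + K*(⅓) = -4/q + K/3)
k(s) = -3 + s/3 (k(s) = (-4/1 + s/3) + 1 = (-4*1 + s/3) + 1 = (-4 + s/3) + 1 = -3 + s/3)
k((6 + 5)*(-4*2) - 3)*27 = (-3 + ((6 + 5)*(-4*2) - 3)/3)*27 = (-3 + (11*(-8) - 3)/3)*27 = (-3 + (-88 - 3)/3)*27 = (-3 + (⅓)*(-91))*27 = (-3 - 91/3)*27 = -100/3*27 = -900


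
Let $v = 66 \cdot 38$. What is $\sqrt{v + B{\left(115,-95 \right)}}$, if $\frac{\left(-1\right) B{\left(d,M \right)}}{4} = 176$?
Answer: $2 \sqrt{451} \approx 42.474$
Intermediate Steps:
$B{\left(d,M \right)} = -704$ ($B{\left(d,M \right)} = \left(-4\right) 176 = -704$)
$v = 2508$
$\sqrt{v + B{\left(115,-95 \right)}} = \sqrt{2508 - 704} = \sqrt{1804} = 2 \sqrt{451}$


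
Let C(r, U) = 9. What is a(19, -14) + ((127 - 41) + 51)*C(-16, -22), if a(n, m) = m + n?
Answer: 1238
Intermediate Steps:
a(19, -14) + ((127 - 41) + 51)*C(-16, -22) = (-14 + 19) + ((127 - 41) + 51)*9 = 5 + (86 + 51)*9 = 5 + 137*9 = 5 + 1233 = 1238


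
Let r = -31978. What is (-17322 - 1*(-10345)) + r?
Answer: -38955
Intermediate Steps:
(-17322 - 1*(-10345)) + r = (-17322 - 1*(-10345)) - 31978 = (-17322 + 10345) - 31978 = -6977 - 31978 = -38955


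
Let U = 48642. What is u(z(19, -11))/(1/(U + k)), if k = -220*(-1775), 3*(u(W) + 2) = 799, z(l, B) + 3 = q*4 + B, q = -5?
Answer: 348239606/3 ≈ 1.1608e+8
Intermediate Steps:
z(l, B) = -23 + B (z(l, B) = -3 + (-5*4 + B) = -3 + (-20 + B) = -23 + B)
u(W) = 793/3 (u(W) = -2 + (1/3)*799 = -2 + 799/3 = 793/3)
k = 390500
u(z(19, -11))/(1/(U + k)) = 793/(3*(1/(48642 + 390500))) = 793/(3*(1/439142)) = (793/3)*439142 = 348239606/3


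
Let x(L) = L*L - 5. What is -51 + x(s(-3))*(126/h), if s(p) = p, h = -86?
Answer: -2445/43 ≈ -56.860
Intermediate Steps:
x(L) = -5 + L² (x(L) = L² - 5 = -5 + L²)
-51 + x(s(-3))*(126/h) = -51 + (-5 + (-3)²)*(126/(-86)) = -51 + (-5 + 9)*(126*(-1/86)) = -51 + 4*(-63/43) = -51 - 252/43 = -2445/43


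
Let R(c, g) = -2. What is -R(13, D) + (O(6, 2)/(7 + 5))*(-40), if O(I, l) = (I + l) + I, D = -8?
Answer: -134/3 ≈ -44.667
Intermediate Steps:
O(I, l) = l + 2*I
-R(13, D) + (O(6, 2)/(7 + 5))*(-40) = -1*(-2) + ((2 + 2*6)/(7 + 5))*(-40) = 2 + ((2 + 12)/12)*(-40) = 2 + ((1/12)*14)*(-40) = 2 + (7/6)*(-40) = 2 - 140/3 = -134/3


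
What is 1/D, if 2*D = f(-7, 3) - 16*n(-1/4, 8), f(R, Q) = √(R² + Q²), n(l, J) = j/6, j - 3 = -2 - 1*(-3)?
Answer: -96/251 - 9*√58/251 ≈ -0.65555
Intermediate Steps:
j = 4 (j = 3 + (-2 - 1*(-3)) = 3 + (-2 + 3) = 3 + 1 = 4)
n(l, J) = ⅔ (n(l, J) = 4/6 = 4*(⅙) = ⅔)
f(R, Q) = √(Q² + R²)
D = -16/3 + √58/2 (D = (√(3² + (-7)²) - 16*⅔)/2 = (√(9 + 49) - 32/3)/2 = (√58 - 32/3)/2 = (-32/3 + √58)/2 = -16/3 + √58/2 ≈ -1.5254)
1/D = 1/(-16/3 + √58/2)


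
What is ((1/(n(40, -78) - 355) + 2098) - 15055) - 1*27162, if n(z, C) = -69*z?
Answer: -124970686/3115 ≈ -40119.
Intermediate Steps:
((1/(n(40, -78) - 355) + 2098) - 15055) - 1*27162 = ((1/(-69*40 - 355) + 2098) - 15055) - 1*27162 = ((1/(-2760 - 355) + 2098) - 15055) - 27162 = ((1/(-3115) + 2098) - 15055) - 27162 = ((-1/3115 + 2098) - 15055) - 27162 = (6535269/3115 - 15055) - 27162 = -40361056/3115 - 27162 = -124970686/3115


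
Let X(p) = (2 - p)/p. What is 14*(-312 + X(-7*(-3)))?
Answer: -13142/3 ≈ -4380.7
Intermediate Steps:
X(p) = (2 - p)/p
14*(-312 + X(-7*(-3))) = 14*(-312 + (2 - (-7)*(-3))/((-7*(-3)))) = 14*(-312 + (2 - 1*21)/21) = 14*(-312 + (2 - 21)/21) = 14*(-312 + (1/21)*(-19)) = 14*(-312 - 19/21) = 14*(-6571/21) = -13142/3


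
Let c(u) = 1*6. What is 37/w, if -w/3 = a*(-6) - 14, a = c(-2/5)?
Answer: 37/150 ≈ 0.24667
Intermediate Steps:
c(u) = 6
a = 6
w = 150 (w = -3*(6*(-6) - 14) = -3*(-36 - 14) = -3*(-50) = 150)
37/w = 37/150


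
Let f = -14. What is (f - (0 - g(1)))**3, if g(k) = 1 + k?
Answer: -1728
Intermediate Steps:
(f - (0 - g(1)))**3 = (-14 - (0 - (1 + 1)))**3 = (-14 - (0 - 1*2))**3 = (-14 - (0 - 2))**3 = (-14 - 1*(-2))**3 = (-14 + 2)**3 = (-12)**3 = -1728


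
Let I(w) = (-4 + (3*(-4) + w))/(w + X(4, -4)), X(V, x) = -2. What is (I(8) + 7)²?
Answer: 289/9 ≈ 32.111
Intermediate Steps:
I(w) = (-16 + w)/(-2 + w) (I(w) = (-4 + (3*(-4) + w))/(w - 2) = (-4 + (-12 + w))/(-2 + w) = (-16 + w)/(-2 + w))
(I(8) + 7)² = ((-16 + 8)/(-2 + 8) + 7)² = (-8/6 + 7)² = ((⅙)*(-8) + 7)² = (-4/3 + 7)² = (17/3)² = 289/9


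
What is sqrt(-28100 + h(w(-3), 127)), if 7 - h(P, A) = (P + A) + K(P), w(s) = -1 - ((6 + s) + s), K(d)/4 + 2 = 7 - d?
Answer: I*sqrt(28243) ≈ 168.06*I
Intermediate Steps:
K(d) = 20 - 4*d (K(d) = -8 + 4*(7 - d) = -8 + (28 - 4*d) = 20 - 4*d)
w(s) = -7 - 2*s (w(s) = -1 - (6 + 2*s) = -1 + (-6 - 2*s) = -7 - 2*s)
h(P, A) = -13 - A + 3*P (h(P, A) = 7 - ((P + A) + (20 - 4*P)) = 7 - ((A + P) + (20 - 4*P)) = 7 - (20 + A - 3*P) = 7 + (-20 - A + 3*P) = -13 - A + 3*P)
sqrt(-28100 + h(w(-3), 127)) = sqrt(-28100 + (-13 - 1*127 + 3*(-7 - 2*(-3)))) = sqrt(-28100 + (-13 - 127 + 3*(-7 + 6))) = sqrt(-28100 + (-13 - 127 + 3*(-1))) = sqrt(-28100 + (-13 - 127 - 3)) = sqrt(-28100 - 143) = sqrt(-28243) = I*sqrt(28243)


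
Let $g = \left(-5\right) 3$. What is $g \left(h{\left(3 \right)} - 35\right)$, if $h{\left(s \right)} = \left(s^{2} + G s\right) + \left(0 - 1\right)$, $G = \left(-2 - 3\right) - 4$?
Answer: $810$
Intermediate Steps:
$G = -9$ ($G = -5 - 4 = -9$)
$h{\left(s \right)} = -1 + s^{2} - 9 s$ ($h{\left(s \right)} = \left(s^{2} - 9 s\right) + \left(0 - 1\right) = \left(s^{2} - 9 s\right) - 1 = -1 + s^{2} - 9 s$)
$g = -15$
$g \left(h{\left(3 \right)} - 35\right) = - 15 \left(\left(-1 + 3^{2} - 27\right) - 35\right) = - 15 \left(\left(-1 + 9 - 27\right) - 35\right) = - 15 \left(-19 - 35\right) = \left(-15\right) \left(-54\right) = 810$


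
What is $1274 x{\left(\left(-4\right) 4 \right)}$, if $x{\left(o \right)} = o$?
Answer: $-20384$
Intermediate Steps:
$1274 x{\left(\left(-4\right) 4 \right)} = 1274 \left(\left(-4\right) 4\right) = 1274 \left(-16\right) = -20384$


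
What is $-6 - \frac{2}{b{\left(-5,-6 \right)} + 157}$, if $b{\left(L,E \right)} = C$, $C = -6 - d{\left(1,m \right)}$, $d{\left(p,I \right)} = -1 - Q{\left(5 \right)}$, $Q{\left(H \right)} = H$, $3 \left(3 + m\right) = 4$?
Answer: $- \frac{944}{157} \approx -6.0127$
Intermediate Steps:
$m = - \frac{5}{3}$ ($m = -3 + \frac{1}{3} \cdot 4 = -3 + \frac{4}{3} = - \frac{5}{3} \approx -1.6667$)
$d{\left(p,I \right)} = -6$ ($d{\left(p,I \right)} = -1 - 5 = -6$)
$C = 0$ ($C = -6 - -6 = -6 + 6 = 0$)
$b{\left(L,E \right)} = 0$
$-6 - \frac{2}{b{\left(-5,-6 \right)} + 157} = -6 - \frac{2}{0 + 157} = -6 - \frac{2}{157} = - \frac{944}{157}$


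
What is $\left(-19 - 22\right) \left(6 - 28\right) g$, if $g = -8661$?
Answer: $-7812222$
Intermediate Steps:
$\left(-19 - 22\right) \left(6 - 28\right) g = \left(-19 - 22\right) \left(6 - 28\right) \left(-8661\right) = \left(-41\right) \left(-22\right) \left(-8661\right) = 902 \left(-8661\right) = -7812222$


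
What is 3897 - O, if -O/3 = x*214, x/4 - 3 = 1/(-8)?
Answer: 11280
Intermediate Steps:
x = 23/2 (x = 12 + 4/(-8) = 12 + 4*(-⅛) = 12 - ½ = 23/2 ≈ 11.500)
O = -7383 (O = -69*214/2 = -3*2461 = -7383)
3897 - O = 3897 - 1*(-7383) = 3897 + 7383 = 11280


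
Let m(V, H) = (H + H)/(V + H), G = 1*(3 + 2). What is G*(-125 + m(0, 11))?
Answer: -615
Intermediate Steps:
G = 5 (G = 1*5 = 5)
m(V, H) = 2*H/(H + V) (m(V, H) = (2*H)/(H + V) = 2*H/(H + V))
G*(-125 + m(0, 11)) = 5*(-125 + 2*11/(11 + 0)) = 5*(-125 + 2*11/11) = 5*(-125 + 2*11*(1/11)) = 5*(-125 + 2) = 5*(-123) = -615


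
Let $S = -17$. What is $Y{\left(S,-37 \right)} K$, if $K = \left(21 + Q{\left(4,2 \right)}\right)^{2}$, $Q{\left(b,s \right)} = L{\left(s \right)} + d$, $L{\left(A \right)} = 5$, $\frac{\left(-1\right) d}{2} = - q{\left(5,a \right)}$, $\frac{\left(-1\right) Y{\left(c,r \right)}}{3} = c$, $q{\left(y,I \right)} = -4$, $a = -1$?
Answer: $16524$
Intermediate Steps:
$Y{\left(c,r \right)} = - 3 c$
$d = -8$ ($d = - 2 \left(\left(-1\right) \left(-4\right)\right) = \left(-2\right) 4 = -8$)
$Q{\left(b,s \right)} = -3$ ($Q{\left(b,s \right)} = 5 - 8 = -3$)
$K = 324$ ($K = \left(21 - 3\right)^{2} = 18^{2} = 324$)
$Y{\left(S,-37 \right)} K = \left(-3\right) \left(-17\right) 324 = 51 \cdot 324 = 16524$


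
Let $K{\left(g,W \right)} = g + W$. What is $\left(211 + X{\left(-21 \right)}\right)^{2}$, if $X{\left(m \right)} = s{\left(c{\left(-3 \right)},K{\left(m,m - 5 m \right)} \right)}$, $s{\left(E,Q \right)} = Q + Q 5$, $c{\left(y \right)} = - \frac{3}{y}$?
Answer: $346921$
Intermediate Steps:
$K{\left(g,W \right)} = W + g$
$s{\left(E,Q \right)} = 6 Q$ ($s{\left(E,Q \right)} = Q + 5 Q = 6 Q$)
$X{\left(m \right)} = - 18 m$ ($X{\left(m \right)} = 6 \left(\left(m - 5 m\right) + m\right) = 6 \left(- 4 m + m\right) = 6 \left(- 3 m\right) = - 18 m$)
$\left(211 + X{\left(-21 \right)}\right)^{2} = \left(211 - -378\right)^{2} = \left(211 + 378\right)^{2} = 589^{2} = 346921$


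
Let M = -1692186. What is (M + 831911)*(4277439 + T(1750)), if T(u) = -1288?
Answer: -3678665801525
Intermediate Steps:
(M + 831911)*(4277439 + T(1750)) = (-1692186 + 831911)*(4277439 - 1288) = -860275*4276151 = -3678665801525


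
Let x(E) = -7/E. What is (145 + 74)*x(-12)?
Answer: 511/4 ≈ 127.75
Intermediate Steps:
(145 + 74)*x(-12) = (145 + 74)*(-7/(-12)) = 219*(-7*(-1/12)) = 219*(7/12) = 511/4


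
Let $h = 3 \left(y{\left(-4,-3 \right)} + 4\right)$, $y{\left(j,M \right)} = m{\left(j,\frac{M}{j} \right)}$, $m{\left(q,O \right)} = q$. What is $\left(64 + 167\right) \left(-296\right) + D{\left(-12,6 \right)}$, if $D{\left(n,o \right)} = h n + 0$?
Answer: $-68376$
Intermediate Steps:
$y{\left(j,M \right)} = j$
$h = 0$ ($h = 3 \left(-4 + 4\right) = 3 \cdot 0 = 0$)
$D{\left(n,o \right)} = 0$ ($D{\left(n,o \right)} = 0 n + 0 = 0 + 0 = 0$)
$\left(64 + 167\right) \left(-296\right) + D{\left(-12,6 \right)} = \left(64 + 167\right) \left(-296\right) + 0 = 231 \left(-296\right) + 0 = -68376 + 0 = -68376$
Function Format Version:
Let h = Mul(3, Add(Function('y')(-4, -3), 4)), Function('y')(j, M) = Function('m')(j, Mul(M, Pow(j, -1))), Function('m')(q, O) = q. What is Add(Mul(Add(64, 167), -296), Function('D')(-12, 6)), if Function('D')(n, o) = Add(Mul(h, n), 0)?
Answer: -68376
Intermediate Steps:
Function('y')(j, M) = j
h = 0 (h = Mul(3, Add(-4, 4)) = Mul(3, 0) = 0)
Function('D')(n, o) = 0 (Function('D')(n, o) = Add(Mul(0, n), 0) = Add(0, 0) = 0)
Add(Mul(Add(64, 167), -296), Function('D')(-12, 6)) = Add(Mul(Add(64, 167), -296), 0) = Add(Mul(231, -296), 0) = Add(-68376, 0) = -68376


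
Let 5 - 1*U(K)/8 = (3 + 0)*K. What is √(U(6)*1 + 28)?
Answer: 2*I*√19 ≈ 8.7178*I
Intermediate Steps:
U(K) = 40 - 24*K (U(K) = 40 - 8*(3 + 0)*K = 40 - 24*K)
√(U(6)*1 + 28) = √((40 - 24*6)*1 + 28) = √((40 - 144)*1 + 28) = √(-104*1 + 28) = √(-104 + 28) = √(-76) = 2*I*√19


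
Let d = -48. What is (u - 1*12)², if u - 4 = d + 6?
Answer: 2500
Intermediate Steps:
u = -38 (u = 4 + (-48 + 6) = 4 - 42 = -38)
(u - 1*12)² = (-38 - 1*12)² = (-38 - 12)² = (-50)² = 2500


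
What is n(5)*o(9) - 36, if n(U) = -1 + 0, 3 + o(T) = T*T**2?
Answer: -762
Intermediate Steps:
o(T) = -3 + T**3 (o(T) = -3 + T*T**2 = -3 + T**3)
n(U) = -1
n(5)*o(9) - 36 = -(-3 + 9**3) - 36 = -(-3 + 729) - 36 = -1*726 - 36 = -726 - 36 = -762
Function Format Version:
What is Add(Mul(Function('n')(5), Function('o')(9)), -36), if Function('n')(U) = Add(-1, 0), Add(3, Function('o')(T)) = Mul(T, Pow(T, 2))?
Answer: -762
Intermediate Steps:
Function('o')(T) = Add(-3, Pow(T, 3)) (Function('o')(T) = Add(-3, Mul(T, Pow(T, 2))) = Add(-3, Pow(T, 3)))
Function('n')(U) = -1
Add(Mul(Function('n')(5), Function('o')(9)), -36) = Add(Mul(-1, Add(-3, Pow(9, 3))), -36) = Add(Mul(-1, Add(-3, 729)), -36) = Add(Mul(-1, 726), -36) = Add(-726, -36) = -762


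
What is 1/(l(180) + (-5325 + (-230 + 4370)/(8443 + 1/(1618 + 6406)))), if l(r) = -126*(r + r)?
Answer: -22582211/1144568291415 ≈ -1.9730e-5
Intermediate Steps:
l(r) = -252*r
1/(l(180) + (-5325 + (-230 + 4370)/(8443 + 1/(1618 + 6406)))) = 1/(-252*180 + (-5325 + (-230 + 4370)/(8443 + 1/(1618 + 6406)))) = 1/(-45360 + (-5325 + 4140/(8443 + 1/8024))) = 1/(-45360 + (-5325 + 4140/(67746633/8024))) = 1/(-45360 + (-5325 + 4140*(8024/67746633))) = 1/(-45360 + (-5325 + 11073120/22582211)) = 1/(-45360 - 120239200455/22582211) = 1/(-1144568291415/22582211) = -22582211/1144568291415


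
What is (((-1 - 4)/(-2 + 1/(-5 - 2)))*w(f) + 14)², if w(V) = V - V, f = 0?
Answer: 196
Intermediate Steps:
w(V) = 0
(((-1 - 4)/(-2 + 1/(-5 - 2)))*w(f) + 14)² = (((-1 - 4)/(-2 + 1/(-5 - 2)))*0 + 14)² = (-5/(-2 + 1/(-7))*0 + 14)² = (-5/(-2 - ⅐)*0 + 14)² = (-5/(-15/7)*0 + 14)² = (-5*(-7/15)*0 + 14)² = ((7/3)*0 + 14)² = (0 + 14)² = 14² = 196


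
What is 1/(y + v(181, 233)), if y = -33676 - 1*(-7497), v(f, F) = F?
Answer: -1/25946 ≈ -3.8542e-5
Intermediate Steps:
y = -26179 (y = -33676 + 7497 = -26179)
1/(y + v(181, 233)) = 1/(-26179 + 233) = 1/(-25946) = -1/25946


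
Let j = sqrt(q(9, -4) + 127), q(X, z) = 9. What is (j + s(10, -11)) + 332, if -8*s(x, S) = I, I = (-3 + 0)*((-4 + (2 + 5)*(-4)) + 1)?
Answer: 2563/8 + 2*sqrt(34) ≈ 332.04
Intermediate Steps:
I = 93 (I = -3*((-4 + 7*(-4)) + 1) = -3*((-4 - 28) + 1) = -3*(-32 + 1) = -3*(-31) = 93)
s(x, S) = -93/8 (s(x, S) = -1/8*93 = -93/8)
j = 2*sqrt(34) (j = sqrt(9 + 127) = sqrt(136) = 2*sqrt(34) ≈ 11.662)
(j + s(10, -11)) + 332 = (2*sqrt(34) - 93/8) + 332 = (-93/8 + 2*sqrt(34)) + 332 = 2563/8 + 2*sqrt(34)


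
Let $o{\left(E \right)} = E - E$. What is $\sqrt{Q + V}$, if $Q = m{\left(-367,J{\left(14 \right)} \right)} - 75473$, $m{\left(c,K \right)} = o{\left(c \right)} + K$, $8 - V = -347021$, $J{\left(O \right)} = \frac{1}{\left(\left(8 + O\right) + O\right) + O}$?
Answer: $\frac{\sqrt{27155602}}{10} \approx 521.11$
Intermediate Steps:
$o{\left(E \right)} = 0$
$J{\left(O \right)} = \frac{1}{8 + 3 O}$ ($J{\left(O \right)} = \frac{1}{\left(8 + 2 O\right) + O} = \frac{1}{8 + 3 O}$)
$V = 347029$ ($V = 8 - -347021 = 8 + 347021 = 347029$)
$m{\left(c,K \right)} = K$ ($m{\left(c,K \right)} = 0 + K = K$)
$Q = - \frac{3773649}{50}$ ($Q = \frac{1}{8 + 3 \cdot 14} - 75473 = \frac{1}{8 + 42} - 75473 = \frac{1}{50} - 75473 = - \frac{3773649}{50} \approx -75473.0$)
$\sqrt{Q + V} = \sqrt{- \frac{3773649}{50} + 347029} = \sqrt{\frac{13577801}{50}} = \frac{\sqrt{27155602}}{10}$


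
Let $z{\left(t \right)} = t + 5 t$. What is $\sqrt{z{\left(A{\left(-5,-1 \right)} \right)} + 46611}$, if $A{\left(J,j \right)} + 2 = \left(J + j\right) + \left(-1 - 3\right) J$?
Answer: $3 \sqrt{5187} \approx 216.06$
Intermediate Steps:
$A{\left(J,j \right)} = -2 + j - 3 J$ ($A{\left(J,j \right)} = -2 + \left(\left(J + j\right) + \left(-1 - 3\right) J\right) = -2 - \left(- j + 3 J\right) = -2 + j - 3 J$)
$z{\left(t \right)} = 6 t$
$\sqrt{z{\left(A{\left(-5,-1 \right)} \right)} + 46611} = \sqrt{6 \left(-2 - 1 - -15\right) + 46611} = \sqrt{6 \left(-2 - 1 + 15\right) + 46611} = \sqrt{6 \cdot 12 + 46611} = \sqrt{72 + 46611} = \sqrt{46683} = 3 \sqrt{5187}$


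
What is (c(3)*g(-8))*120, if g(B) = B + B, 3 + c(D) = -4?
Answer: 13440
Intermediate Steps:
c(D) = -7 (c(D) = -3 - 4 = -7)
g(B) = 2*B
(c(3)*g(-8))*120 = -14*(-8)*120 = -7*(-16)*120 = 112*120 = 13440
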